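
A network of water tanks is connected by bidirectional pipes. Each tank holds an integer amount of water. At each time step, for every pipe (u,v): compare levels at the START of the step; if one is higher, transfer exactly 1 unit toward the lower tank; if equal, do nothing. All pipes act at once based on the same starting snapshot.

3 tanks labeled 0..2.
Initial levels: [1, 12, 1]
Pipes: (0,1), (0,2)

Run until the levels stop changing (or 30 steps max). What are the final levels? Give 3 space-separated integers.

Step 1: flows [1->0,0=2] -> levels [2 11 1]
Step 2: flows [1->0,0->2] -> levels [2 10 2]
Step 3: flows [1->0,0=2] -> levels [3 9 2]
Step 4: flows [1->0,0->2] -> levels [3 8 3]
Step 5: flows [1->0,0=2] -> levels [4 7 3]
Step 6: flows [1->0,0->2] -> levels [4 6 4]
Step 7: flows [1->0,0=2] -> levels [5 5 4]
Step 8: flows [0=1,0->2] -> levels [4 5 5]
Step 9: flows [1->0,2->0] -> levels [6 4 4]
Step 10: flows [0->1,0->2] -> levels [4 5 5]
  -> period-2 cycle: step 10 state = step 8 state; never stabilizes
  -> state at step 30: (30-8) mod 2 = 0, same as step 8 -> [4 5 5]

Answer: 4 5 5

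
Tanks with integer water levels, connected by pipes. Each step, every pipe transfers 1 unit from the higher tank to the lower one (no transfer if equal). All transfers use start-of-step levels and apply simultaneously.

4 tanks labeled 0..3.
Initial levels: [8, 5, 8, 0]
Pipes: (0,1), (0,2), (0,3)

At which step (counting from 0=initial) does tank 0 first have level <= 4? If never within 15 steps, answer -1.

Answer: 6

Derivation:
Step 1: flows [0->1,0=2,0->3] -> levels [6 6 8 1]
Step 2: flows [0=1,2->0,0->3] -> levels [6 6 7 2]
Step 3: flows [0=1,2->0,0->3] -> levels [6 6 6 3]
Step 4: flows [0=1,0=2,0->3] -> levels [5 6 6 4]
Step 5: flows [1->0,2->0,0->3] -> levels [6 5 5 5]
Step 6: flows [0->1,0->2,0->3] -> levels [3 6 6 6]
Tank 0 first reaches <=4 at step 6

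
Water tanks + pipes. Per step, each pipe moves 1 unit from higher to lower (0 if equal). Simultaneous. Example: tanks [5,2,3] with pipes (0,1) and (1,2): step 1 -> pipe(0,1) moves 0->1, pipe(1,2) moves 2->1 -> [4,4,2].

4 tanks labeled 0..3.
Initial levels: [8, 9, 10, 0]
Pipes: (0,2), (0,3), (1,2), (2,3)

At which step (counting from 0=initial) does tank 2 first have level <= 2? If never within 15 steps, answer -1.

Answer: -1

Derivation:
Step 1: flows [2->0,0->3,2->1,2->3] -> levels [8 10 7 2]
Step 2: flows [0->2,0->3,1->2,2->3] -> levels [6 9 8 4]
Step 3: flows [2->0,0->3,1->2,2->3] -> levels [6 8 7 6]
Step 4: flows [2->0,0=3,1->2,2->3] -> levels [7 7 6 7]
Step 5: flows [0->2,0=3,1->2,3->2] -> levels [6 6 9 6]
Step 6: flows [2->0,0=3,2->1,2->3] -> levels [7 7 6 7]
  -> period-2 cycle (repeats step 4); tank 2 never drops to <=2
Tank 2 never reaches <=2 within 15 steps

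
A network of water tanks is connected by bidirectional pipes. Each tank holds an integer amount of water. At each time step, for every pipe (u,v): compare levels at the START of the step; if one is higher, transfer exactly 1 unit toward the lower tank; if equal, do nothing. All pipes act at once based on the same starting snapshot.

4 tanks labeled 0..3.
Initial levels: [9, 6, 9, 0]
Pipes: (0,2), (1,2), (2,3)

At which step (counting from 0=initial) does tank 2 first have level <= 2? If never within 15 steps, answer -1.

Step 1: flows [0=2,2->1,2->3] -> levels [9 7 7 1]
Step 2: flows [0->2,1=2,2->3] -> levels [8 7 7 2]
Step 3: flows [0->2,1=2,2->3] -> levels [7 7 7 3]
Step 4: flows [0=2,1=2,2->3] -> levels [7 7 6 4]
Step 5: flows [0->2,1->2,2->3] -> levels [6 6 7 5]
Step 6: flows [2->0,2->1,2->3] -> levels [7 7 4 6]
Step 7: flows [0->2,1->2,3->2] -> levels [6 6 7 5]
  -> period-2 cycle (repeats step 5); tank 2 never drops to <=2
Tank 2 never reaches <=2 within 15 steps

Answer: -1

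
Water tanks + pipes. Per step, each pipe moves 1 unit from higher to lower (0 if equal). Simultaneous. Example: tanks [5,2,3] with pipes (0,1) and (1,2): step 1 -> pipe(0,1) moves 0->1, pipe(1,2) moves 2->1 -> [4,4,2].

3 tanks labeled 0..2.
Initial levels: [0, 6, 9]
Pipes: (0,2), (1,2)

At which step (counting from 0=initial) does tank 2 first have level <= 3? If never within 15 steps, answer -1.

Answer: -1

Derivation:
Step 1: flows [2->0,2->1] -> levels [1 7 7]
Step 2: flows [2->0,1=2] -> levels [2 7 6]
Step 3: flows [2->0,1->2] -> levels [3 6 6]
Step 4: flows [2->0,1=2] -> levels [4 6 5]
Step 5: flows [2->0,1->2] -> levels [5 5 5]
Step 6: flows [0=2,1=2] -> levels [5 5 5]
  -> stable; tank 2 stays at 5 > 3
Tank 2 never reaches <=3 within 15 steps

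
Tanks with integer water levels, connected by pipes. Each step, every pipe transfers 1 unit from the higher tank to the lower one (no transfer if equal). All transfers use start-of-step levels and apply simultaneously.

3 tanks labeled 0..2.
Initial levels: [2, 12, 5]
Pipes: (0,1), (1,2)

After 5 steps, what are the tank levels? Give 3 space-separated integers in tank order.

Step 1: flows [1->0,1->2] -> levels [3 10 6]
Step 2: flows [1->0,1->2] -> levels [4 8 7]
Step 3: flows [1->0,1->2] -> levels [5 6 8]
Step 4: flows [1->0,2->1] -> levels [6 6 7]
Step 5: flows [0=1,2->1] -> levels [6 7 6]

Answer: 6 7 6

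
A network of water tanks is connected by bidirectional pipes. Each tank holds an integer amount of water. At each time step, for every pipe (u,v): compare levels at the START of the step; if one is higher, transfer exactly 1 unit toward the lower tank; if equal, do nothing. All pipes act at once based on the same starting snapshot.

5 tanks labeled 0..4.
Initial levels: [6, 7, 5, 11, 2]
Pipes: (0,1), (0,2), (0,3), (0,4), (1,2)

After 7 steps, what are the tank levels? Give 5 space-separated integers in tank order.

Step 1: flows [1->0,0->2,3->0,0->4,1->2] -> levels [6 5 7 10 3]
Step 2: flows [0->1,2->0,3->0,0->4,2->1] -> levels [6 7 5 9 4]
Step 3: flows [1->0,0->2,3->0,0->4,1->2] -> levels [6 5 7 8 5]
Step 4: flows [0->1,2->0,3->0,0->4,2->1] -> levels [6 7 5 7 6]
Step 5: flows [1->0,0->2,3->0,0=4,1->2] -> levels [7 5 7 6 6]
Step 6: flows [0->1,0=2,0->3,0->4,2->1] -> levels [4 7 6 7 7]
Step 7: flows [1->0,2->0,3->0,4->0,1->2] -> levels [8 5 6 6 6]

Answer: 8 5 6 6 6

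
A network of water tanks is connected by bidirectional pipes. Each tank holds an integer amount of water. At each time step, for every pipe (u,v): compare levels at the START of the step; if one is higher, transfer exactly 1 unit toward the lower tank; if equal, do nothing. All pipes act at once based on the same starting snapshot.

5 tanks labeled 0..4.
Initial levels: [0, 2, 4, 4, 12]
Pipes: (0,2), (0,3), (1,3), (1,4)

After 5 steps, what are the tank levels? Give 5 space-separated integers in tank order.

Step 1: flows [2->0,3->0,3->1,4->1] -> levels [2 4 3 2 11]
Step 2: flows [2->0,0=3,1->3,4->1] -> levels [3 4 2 3 10]
Step 3: flows [0->2,0=3,1->3,4->1] -> levels [2 4 3 4 9]
Step 4: flows [2->0,3->0,1=3,4->1] -> levels [4 5 2 3 8]
Step 5: flows [0->2,0->3,1->3,4->1] -> levels [2 5 3 5 7]

Answer: 2 5 3 5 7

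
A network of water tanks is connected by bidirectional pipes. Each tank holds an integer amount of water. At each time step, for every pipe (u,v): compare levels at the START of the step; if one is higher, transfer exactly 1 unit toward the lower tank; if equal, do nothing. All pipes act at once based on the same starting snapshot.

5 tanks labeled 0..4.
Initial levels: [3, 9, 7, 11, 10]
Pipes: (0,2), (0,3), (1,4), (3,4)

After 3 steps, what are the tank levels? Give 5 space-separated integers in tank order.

Answer: 7 9 6 8 10

Derivation:
Step 1: flows [2->0,3->0,4->1,3->4] -> levels [5 10 6 9 10]
Step 2: flows [2->0,3->0,1=4,4->3] -> levels [7 10 5 9 9]
Step 3: flows [0->2,3->0,1->4,3=4] -> levels [7 9 6 8 10]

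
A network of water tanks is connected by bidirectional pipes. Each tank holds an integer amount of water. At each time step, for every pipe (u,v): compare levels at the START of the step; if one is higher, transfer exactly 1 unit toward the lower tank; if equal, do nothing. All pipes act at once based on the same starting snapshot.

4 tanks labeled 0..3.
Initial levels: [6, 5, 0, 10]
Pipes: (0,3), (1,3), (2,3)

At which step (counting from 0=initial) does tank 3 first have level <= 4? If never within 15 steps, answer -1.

Answer: 6

Derivation:
Step 1: flows [3->0,3->1,3->2] -> levels [7 6 1 7]
Step 2: flows [0=3,3->1,3->2] -> levels [7 7 2 5]
Step 3: flows [0->3,1->3,3->2] -> levels [6 6 3 6]
Step 4: flows [0=3,1=3,3->2] -> levels [6 6 4 5]
Step 5: flows [0->3,1->3,3->2] -> levels [5 5 5 6]
Step 6: flows [3->0,3->1,3->2] -> levels [6 6 6 3]
Tank 3 first reaches <=4 at step 6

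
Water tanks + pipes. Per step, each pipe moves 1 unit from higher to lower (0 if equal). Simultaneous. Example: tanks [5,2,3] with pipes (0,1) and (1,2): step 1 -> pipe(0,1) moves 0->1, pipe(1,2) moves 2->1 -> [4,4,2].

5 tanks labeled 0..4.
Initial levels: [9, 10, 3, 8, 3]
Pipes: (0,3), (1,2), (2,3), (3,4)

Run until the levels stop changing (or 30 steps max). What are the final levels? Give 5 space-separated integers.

Step 1: flows [0->3,1->2,3->2,3->4] -> levels [8 9 5 7 4]
Step 2: flows [0->3,1->2,3->2,3->4] -> levels [7 8 7 6 5]
Step 3: flows [0->3,1->2,2->3,3->4] -> levels [6 7 7 7 6]
Step 4: flows [3->0,1=2,2=3,3->4] -> levels [7 7 7 5 7]
Step 5: flows [0->3,1=2,2->3,4->3] -> levels [6 7 6 8 6]
Step 6: flows [3->0,1->2,3->2,3->4] -> levels [7 6 8 5 7]
Step 7: flows [0->3,2->1,2->3,4->3] -> levels [6 7 6 8 6]
  -> period-2 cycle: step 7 state = step 5 state; never stabilizes
  -> state at step 30: (30-5) mod 2 = 1, same as step 6 -> [7 6 8 5 7]

Answer: 7 6 8 5 7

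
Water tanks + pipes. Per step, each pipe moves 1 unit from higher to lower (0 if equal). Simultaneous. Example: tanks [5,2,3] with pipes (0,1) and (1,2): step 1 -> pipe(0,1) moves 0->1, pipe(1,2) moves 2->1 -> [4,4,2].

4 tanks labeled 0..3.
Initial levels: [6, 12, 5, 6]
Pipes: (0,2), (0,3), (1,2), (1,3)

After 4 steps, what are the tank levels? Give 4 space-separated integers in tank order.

Step 1: flows [0->2,0=3,1->2,1->3] -> levels [5 10 7 7]
Step 2: flows [2->0,3->0,1->2,1->3] -> levels [7 8 7 7]
Step 3: flows [0=2,0=3,1->2,1->3] -> levels [7 6 8 8]
Step 4: flows [2->0,3->0,2->1,3->1] -> levels [9 8 6 6]

Answer: 9 8 6 6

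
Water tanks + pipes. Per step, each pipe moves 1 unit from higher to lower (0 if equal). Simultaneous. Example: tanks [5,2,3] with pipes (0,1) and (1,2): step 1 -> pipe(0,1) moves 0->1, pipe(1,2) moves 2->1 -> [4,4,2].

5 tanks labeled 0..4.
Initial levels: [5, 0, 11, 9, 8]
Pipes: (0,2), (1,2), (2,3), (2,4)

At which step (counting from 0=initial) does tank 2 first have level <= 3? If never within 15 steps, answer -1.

Answer: -1

Derivation:
Step 1: flows [2->0,2->1,2->3,2->4] -> levels [6 1 7 10 9]
Step 2: flows [2->0,2->1,3->2,4->2] -> levels [7 2 7 9 8]
Step 3: flows [0=2,2->1,3->2,4->2] -> levels [7 3 8 8 7]
Step 4: flows [2->0,2->1,2=3,2->4] -> levels [8 4 5 8 8]
Step 5: flows [0->2,2->1,3->2,4->2] -> levels [7 5 7 7 7]
Step 6: flows [0=2,2->1,2=3,2=4] -> levels [7 6 6 7 7]
Step 7: flows [0->2,1=2,3->2,4->2] -> levels [6 6 9 6 6]
Step 8: flows [2->0,2->1,2->3,2->4] -> levels [7 7 5 7 7]
Step 9: flows [0->2,1->2,3->2,4->2] -> levels [6 6 9 6 6]
  -> period-2 cycle (repeats step 7); tank 2 never drops to <=3
Tank 2 never reaches <=3 within 15 steps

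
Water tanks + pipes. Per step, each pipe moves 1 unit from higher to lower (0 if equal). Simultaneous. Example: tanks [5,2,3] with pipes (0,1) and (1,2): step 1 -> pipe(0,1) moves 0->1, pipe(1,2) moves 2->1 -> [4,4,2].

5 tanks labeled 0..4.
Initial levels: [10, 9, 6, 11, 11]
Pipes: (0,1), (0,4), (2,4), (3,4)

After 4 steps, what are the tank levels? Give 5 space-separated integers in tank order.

Step 1: flows [0->1,4->0,4->2,3=4] -> levels [10 10 7 11 9]
Step 2: flows [0=1,0->4,4->2,3->4] -> levels [9 10 8 10 10]
Step 3: flows [1->0,4->0,4->2,3=4] -> levels [11 9 9 10 8]
Step 4: flows [0->1,0->4,2->4,3->4] -> levels [9 10 8 9 11]

Answer: 9 10 8 9 11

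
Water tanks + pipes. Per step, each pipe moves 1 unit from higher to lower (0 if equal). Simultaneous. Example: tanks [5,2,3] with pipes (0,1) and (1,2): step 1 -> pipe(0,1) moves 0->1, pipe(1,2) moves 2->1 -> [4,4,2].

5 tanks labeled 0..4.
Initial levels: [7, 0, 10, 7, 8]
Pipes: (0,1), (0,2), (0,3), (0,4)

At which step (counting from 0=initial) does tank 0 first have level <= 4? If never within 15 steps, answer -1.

Step 1: flows [0->1,2->0,0=3,4->0] -> levels [8 1 9 7 7]
Step 2: flows [0->1,2->0,0->3,0->4] -> levels [6 2 8 8 8]
Step 3: flows [0->1,2->0,3->0,4->0] -> levels [8 3 7 7 7]
Step 4: flows [0->1,0->2,0->3,0->4] -> levels [4 4 8 8 8]
Tank 0 first reaches <=4 at step 4

Answer: 4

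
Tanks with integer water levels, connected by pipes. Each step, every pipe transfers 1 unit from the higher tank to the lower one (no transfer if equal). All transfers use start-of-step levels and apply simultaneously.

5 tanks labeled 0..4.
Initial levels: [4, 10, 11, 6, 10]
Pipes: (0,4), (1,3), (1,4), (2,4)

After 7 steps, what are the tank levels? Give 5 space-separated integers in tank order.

Step 1: flows [4->0,1->3,1=4,2->4] -> levels [5 9 10 7 10]
Step 2: flows [4->0,1->3,4->1,2=4] -> levels [6 9 10 8 8]
Step 3: flows [4->0,1->3,1->4,2->4] -> levels [7 7 9 9 9]
Step 4: flows [4->0,3->1,4->1,2=4] -> levels [8 9 9 8 7]
Step 5: flows [0->4,1->3,1->4,2->4] -> levels [7 7 8 9 10]
Step 6: flows [4->0,3->1,4->1,4->2] -> levels [8 9 9 8 7]
  -> period-2 cycle: step 6 state = step 4 state
  -> state at step 7: (7-4) mod 2 = 1, same as step 5 -> [7 7 8 9 10]

Answer: 7 7 8 9 10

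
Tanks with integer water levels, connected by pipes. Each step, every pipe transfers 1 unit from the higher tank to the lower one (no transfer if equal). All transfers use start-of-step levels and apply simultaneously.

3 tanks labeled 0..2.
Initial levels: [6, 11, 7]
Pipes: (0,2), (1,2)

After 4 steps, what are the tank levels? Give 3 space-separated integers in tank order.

Answer: 8 8 8

Derivation:
Step 1: flows [2->0,1->2] -> levels [7 10 7]
Step 2: flows [0=2,1->2] -> levels [7 9 8]
Step 3: flows [2->0,1->2] -> levels [8 8 8]
Step 4: flows [0=2,1=2] -> levels [8 8 8]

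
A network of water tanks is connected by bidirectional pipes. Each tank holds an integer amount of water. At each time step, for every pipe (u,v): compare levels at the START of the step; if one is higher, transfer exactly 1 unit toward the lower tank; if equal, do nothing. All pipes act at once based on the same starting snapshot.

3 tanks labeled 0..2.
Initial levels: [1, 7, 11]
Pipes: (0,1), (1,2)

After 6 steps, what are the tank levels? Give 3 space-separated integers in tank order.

Step 1: flows [1->0,2->1] -> levels [2 7 10]
Step 2: flows [1->0,2->1] -> levels [3 7 9]
Step 3: flows [1->0,2->1] -> levels [4 7 8]
Step 4: flows [1->0,2->1] -> levels [5 7 7]
Step 5: flows [1->0,1=2] -> levels [6 6 7]
Step 6: flows [0=1,2->1] -> levels [6 7 6]

Answer: 6 7 6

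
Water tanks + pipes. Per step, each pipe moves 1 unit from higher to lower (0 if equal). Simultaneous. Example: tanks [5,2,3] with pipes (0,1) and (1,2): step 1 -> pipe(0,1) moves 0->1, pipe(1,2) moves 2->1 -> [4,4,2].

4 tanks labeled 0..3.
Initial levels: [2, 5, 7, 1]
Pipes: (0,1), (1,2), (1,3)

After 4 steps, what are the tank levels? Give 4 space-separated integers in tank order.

Step 1: flows [1->0,2->1,1->3] -> levels [3 4 6 2]
Step 2: flows [1->0,2->1,1->3] -> levels [4 3 5 3]
Step 3: flows [0->1,2->1,1=3] -> levels [3 5 4 3]
Step 4: flows [1->0,1->2,1->3] -> levels [4 2 5 4]

Answer: 4 2 5 4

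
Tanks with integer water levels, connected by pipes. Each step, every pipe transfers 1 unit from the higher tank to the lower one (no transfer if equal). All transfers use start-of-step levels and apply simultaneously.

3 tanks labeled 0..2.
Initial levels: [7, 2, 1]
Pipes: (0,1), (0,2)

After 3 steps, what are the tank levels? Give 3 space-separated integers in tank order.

Step 1: flows [0->1,0->2] -> levels [5 3 2]
Step 2: flows [0->1,0->2] -> levels [3 4 3]
Step 3: flows [1->0,0=2] -> levels [4 3 3]

Answer: 4 3 3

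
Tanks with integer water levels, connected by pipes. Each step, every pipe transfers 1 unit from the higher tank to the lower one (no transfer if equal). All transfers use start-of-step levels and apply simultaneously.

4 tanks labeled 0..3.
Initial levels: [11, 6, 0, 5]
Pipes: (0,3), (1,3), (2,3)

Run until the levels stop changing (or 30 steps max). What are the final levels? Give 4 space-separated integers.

Step 1: flows [0->3,1->3,3->2] -> levels [10 5 1 6]
Step 2: flows [0->3,3->1,3->2] -> levels [9 6 2 5]
Step 3: flows [0->3,1->3,3->2] -> levels [8 5 3 6]
Step 4: flows [0->3,3->1,3->2] -> levels [7 6 4 5]
Step 5: flows [0->3,1->3,3->2] -> levels [6 5 5 6]
Step 6: flows [0=3,3->1,3->2] -> levels [6 6 6 4]
Step 7: flows [0->3,1->3,2->3] -> levels [5 5 5 7]
Step 8: flows [3->0,3->1,3->2] -> levels [6 6 6 4]
  -> period-2 cycle: step 8 state = step 6 state; never stabilizes
  -> state at step 30: (30-6) mod 2 = 0, same as step 6 -> [6 6 6 4]

Answer: 6 6 6 4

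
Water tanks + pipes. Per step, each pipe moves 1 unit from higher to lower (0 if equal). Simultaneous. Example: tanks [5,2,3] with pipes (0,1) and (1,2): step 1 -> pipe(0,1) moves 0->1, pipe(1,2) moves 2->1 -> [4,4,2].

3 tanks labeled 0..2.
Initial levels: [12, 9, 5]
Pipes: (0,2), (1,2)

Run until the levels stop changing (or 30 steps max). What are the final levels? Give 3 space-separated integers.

Step 1: flows [0->2,1->2] -> levels [11 8 7]
Step 2: flows [0->2,1->2] -> levels [10 7 9]
Step 3: flows [0->2,2->1] -> levels [9 8 9]
Step 4: flows [0=2,2->1] -> levels [9 9 8]
Step 5: flows [0->2,1->2] -> levels [8 8 10]
Step 6: flows [2->0,2->1] -> levels [9 9 8]
  -> period-2 cycle: step 6 state = step 4 state; never stabilizes
  -> state at step 30: (30-4) mod 2 = 0, same as step 4 -> [9 9 8]

Answer: 9 9 8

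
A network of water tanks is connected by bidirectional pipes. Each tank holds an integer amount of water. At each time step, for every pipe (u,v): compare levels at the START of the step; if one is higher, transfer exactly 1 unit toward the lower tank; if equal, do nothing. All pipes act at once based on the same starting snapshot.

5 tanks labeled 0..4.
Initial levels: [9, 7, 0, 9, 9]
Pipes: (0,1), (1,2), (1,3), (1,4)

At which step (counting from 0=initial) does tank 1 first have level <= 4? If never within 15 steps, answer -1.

Answer: 7

Derivation:
Step 1: flows [0->1,1->2,3->1,4->1] -> levels [8 9 1 8 8]
Step 2: flows [1->0,1->2,1->3,1->4] -> levels [9 5 2 9 9]
Step 3: flows [0->1,1->2,3->1,4->1] -> levels [8 7 3 8 8]
Step 4: flows [0->1,1->2,3->1,4->1] -> levels [7 9 4 7 7]
Step 5: flows [1->0,1->2,1->3,1->4] -> levels [8 5 5 8 8]
Step 6: flows [0->1,1=2,3->1,4->1] -> levels [7 8 5 7 7]
Step 7: flows [1->0,1->2,1->3,1->4] -> levels [8 4 6 8 8]
Tank 1 first reaches <=4 at step 7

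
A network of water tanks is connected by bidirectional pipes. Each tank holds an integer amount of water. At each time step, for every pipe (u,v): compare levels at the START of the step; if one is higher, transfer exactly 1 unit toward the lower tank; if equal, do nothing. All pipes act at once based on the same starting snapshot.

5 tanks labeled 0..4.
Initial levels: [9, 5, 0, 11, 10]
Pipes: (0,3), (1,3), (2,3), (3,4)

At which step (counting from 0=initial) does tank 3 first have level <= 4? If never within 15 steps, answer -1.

Answer: -1

Derivation:
Step 1: flows [3->0,3->1,3->2,3->4] -> levels [10 6 1 7 11]
Step 2: flows [0->3,3->1,3->2,4->3] -> levels [9 7 2 7 10]
Step 3: flows [0->3,1=3,3->2,4->3] -> levels [8 7 3 8 9]
Step 4: flows [0=3,3->1,3->2,4->3] -> levels [8 8 4 7 8]
Step 5: flows [0->3,1->3,3->2,4->3] -> levels [7 7 5 9 7]
Step 6: flows [3->0,3->1,3->2,3->4] -> levels [8 8 6 5 8]
Step 7: flows [0->3,1->3,2->3,4->3] -> levels [7 7 5 9 7]
  -> period-2 cycle (repeats step 5); tank 3 never drops to <=4
Tank 3 never reaches <=4 within 15 steps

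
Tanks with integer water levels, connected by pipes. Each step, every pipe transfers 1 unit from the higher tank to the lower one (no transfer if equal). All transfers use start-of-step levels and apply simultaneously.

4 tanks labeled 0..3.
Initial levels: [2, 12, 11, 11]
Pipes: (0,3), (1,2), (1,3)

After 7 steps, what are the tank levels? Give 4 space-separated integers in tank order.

Step 1: flows [3->0,1->2,1->3] -> levels [3 10 12 11]
Step 2: flows [3->0,2->1,3->1] -> levels [4 12 11 9]
Step 3: flows [3->0,1->2,1->3] -> levels [5 10 12 9]
Step 4: flows [3->0,2->1,1->3] -> levels [6 10 11 9]
Step 5: flows [3->0,2->1,1->3] -> levels [7 10 10 9]
Step 6: flows [3->0,1=2,1->3] -> levels [8 9 10 9]
Step 7: flows [3->0,2->1,1=3] -> levels [9 10 9 8]

Answer: 9 10 9 8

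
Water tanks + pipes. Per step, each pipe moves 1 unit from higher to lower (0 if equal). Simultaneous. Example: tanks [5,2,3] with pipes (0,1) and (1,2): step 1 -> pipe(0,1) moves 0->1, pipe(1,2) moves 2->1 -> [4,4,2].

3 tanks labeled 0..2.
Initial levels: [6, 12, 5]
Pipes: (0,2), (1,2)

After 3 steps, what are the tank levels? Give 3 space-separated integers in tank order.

Step 1: flows [0->2,1->2] -> levels [5 11 7]
Step 2: flows [2->0,1->2] -> levels [6 10 7]
Step 3: flows [2->0,1->2] -> levels [7 9 7]

Answer: 7 9 7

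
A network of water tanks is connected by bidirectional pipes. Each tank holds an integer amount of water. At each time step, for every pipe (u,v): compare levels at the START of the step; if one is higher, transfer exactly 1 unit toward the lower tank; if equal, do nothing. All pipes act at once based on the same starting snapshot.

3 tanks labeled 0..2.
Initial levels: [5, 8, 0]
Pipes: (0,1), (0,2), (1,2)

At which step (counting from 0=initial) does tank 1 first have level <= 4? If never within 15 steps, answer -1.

Answer: 2

Derivation:
Step 1: flows [1->0,0->2,1->2] -> levels [5 6 2]
Step 2: flows [1->0,0->2,1->2] -> levels [5 4 4]
Tank 1 first reaches <=4 at step 2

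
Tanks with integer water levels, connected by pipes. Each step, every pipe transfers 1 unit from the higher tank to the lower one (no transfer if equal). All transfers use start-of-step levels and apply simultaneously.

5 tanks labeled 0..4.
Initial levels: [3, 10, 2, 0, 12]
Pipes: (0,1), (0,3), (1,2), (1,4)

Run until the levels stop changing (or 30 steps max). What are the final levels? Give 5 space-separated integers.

Answer: 4 7 5 6 5

Derivation:
Step 1: flows [1->0,0->3,1->2,4->1] -> levels [3 9 3 1 11]
Step 2: flows [1->0,0->3,1->2,4->1] -> levels [3 8 4 2 10]
Step 3: flows [1->0,0->3,1->2,4->1] -> levels [3 7 5 3 9]
Step 4: flows [1->0,0=3,1->2,4->1] -> levels [4 6 6 3 8]
Step 5: flows [1->0,0->3,1=2,4->1] -> levels [4 6 6 4 7]
Step 6: flows [1->0,0=3,1=2,4->1] -> levels [5 6 6 4 6]
Step 7: flows [1->0,0->3,1=2,1=4] -> levels [5 5 6 5 6]
Step 8: flows [0=1,0=3,2->1,4->1] -> levels [5 7 5 5 5]
Step 9: flows [1->0,0=3,1->2,1->4] -> levels [6 4 6 5 6]
Step 10: flows [0->1,0->3,2->1,4->1] -> levels [4 7 5 6 5]
Step 11: flows [1->0,3->0,1->2,1->4] -> levels [6 4 6 5 6]
  -> period-2 cycle: step 11 state = step 9 state; never stabilizes
  -> state at step 30: (30-9) mod 2 = 1, same as step 10 -> [4 7 5 6 5]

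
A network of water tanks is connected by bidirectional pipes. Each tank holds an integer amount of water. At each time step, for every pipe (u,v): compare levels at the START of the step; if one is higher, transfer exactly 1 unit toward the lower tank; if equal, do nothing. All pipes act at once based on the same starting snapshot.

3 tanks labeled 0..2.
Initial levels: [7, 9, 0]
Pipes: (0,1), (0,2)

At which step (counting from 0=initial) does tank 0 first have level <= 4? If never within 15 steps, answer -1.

Answer: 7

Derivation:
Step 1: flows [1->0,0->2] -> levels [7 8 1]
Step 2: flows [1->0,0->2] -> levels [7 7 2]
Step 3: flows [0=1,0->2] -> levels [6 7 3]
Step 4: flows [1->0,0->2] -> levels [6 6 4]
Step 5: flows [0=1,0->2] -> levels [5 6 5]
Step 6: flows [1->0,0=2] -> levels [6 5 5]
Step 7: flows [0->1,0->2] -> levels [4 6 6]
Tank 0 first reaches <=4 at step 7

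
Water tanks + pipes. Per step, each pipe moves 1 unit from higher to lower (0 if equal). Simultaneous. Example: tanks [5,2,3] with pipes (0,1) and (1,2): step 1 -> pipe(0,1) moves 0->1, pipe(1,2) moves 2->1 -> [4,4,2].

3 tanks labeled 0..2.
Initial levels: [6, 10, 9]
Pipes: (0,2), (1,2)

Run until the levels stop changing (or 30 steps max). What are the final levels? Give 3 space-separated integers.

Step 1: flows [2->0,1->2] -> levels [7 9 9]
Step 2: flows [2->0,1=2] -> levels [8 9 8]
Step 3: flows [0=2,1->2] -> levels [8 8 9]
Step 4: flows [2->0,2->1] -> levels [9 9 7]
Step 5: flows [0->2,1->2] -> levels [8 8 9]
  -> period-2 cycle: step 5 state = step 3 state; never stabilizes
  -> state at step 30: (30-3) mod 2 = 1, same as step 4 -> [9 9 7]

Answer: 9 9 7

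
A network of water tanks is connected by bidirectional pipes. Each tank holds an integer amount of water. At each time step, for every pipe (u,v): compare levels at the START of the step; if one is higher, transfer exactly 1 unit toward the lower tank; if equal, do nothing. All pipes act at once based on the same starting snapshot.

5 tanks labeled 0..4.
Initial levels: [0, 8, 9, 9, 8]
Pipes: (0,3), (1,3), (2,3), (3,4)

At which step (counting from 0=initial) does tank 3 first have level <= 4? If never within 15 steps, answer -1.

Step 1: flows [3->0,3->1,2=3,3->4] -> levels [1 9 9 6 9]
Step 2: flows [3->0,1->3,2->3,4->3] -> levels [2 8 8 8 8]
Step 3: flows [3->0,1=3,2=3,3=4] -> levels [3 8 8 7 8]
Step 4: flows [3->0,1->3,2->3,4->3] -> levels [4 7 7 9 7]
Step 5: flows [3->0,3->1,3->2,3->4] -> levels [5 8 8 5 8]
Step 6: flows [0=3,1->3,2->3,4->3] -> levels [5 7 7 8 7]
Step 7: flows [3->0,3->1,3->2,3->4] -> levels [6 8 8 4 8]
Tank 3 first reaches <=4 at step 7

Answer: 7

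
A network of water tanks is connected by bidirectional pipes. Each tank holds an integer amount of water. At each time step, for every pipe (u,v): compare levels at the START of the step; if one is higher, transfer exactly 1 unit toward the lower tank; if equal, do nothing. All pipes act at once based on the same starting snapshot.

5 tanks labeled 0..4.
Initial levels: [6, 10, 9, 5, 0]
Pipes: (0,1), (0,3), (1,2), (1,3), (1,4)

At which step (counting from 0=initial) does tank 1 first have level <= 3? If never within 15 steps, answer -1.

Step 1: flows [1->0,0->3,1->2,1->3,1->4] -> levels [6 6 10 7 1]
Step 2: flows [0=1,3->0,2->1,3->1,1->4] -> levels [7 7 9 5 2]
Step 3: flows [0=1,0->3,2->1,1->3,1->4] -> levels [6 6 8 7 3]
Step 4: flows [0=1,3->0,2->1,3->1,1->4] -> levels [7 7 7 5 4]
Step 5: flows [0=1,0->3,1=2,1->3,1->4] -> levels [6 5 7 7 5]
Step 6: flows [0->1,3->0,2->1,3->1,1=4] -> levels [6 8 6 5 5]
Step 7: flows [1->0,0->3,1->2,1->3,1->4] -> levels [6 4 7 7 6]
Step 8: flows [0->1,3->0,2->1,3->1,4->1] -> levels [6 8 6 5 5]
  -> period-2 cycle (repeats step 6); tank 1 never drops to <=3
Tank 1 never reaches <=3 within 15 steps

Answer: -1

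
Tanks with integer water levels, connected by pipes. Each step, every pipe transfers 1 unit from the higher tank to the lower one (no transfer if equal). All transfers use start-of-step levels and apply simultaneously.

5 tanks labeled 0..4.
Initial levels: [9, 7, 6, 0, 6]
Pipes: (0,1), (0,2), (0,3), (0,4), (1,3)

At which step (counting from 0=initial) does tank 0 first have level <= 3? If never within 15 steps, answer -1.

Answer: 3

Derivation:
Step 1: flows [0->1,0->2,0->3,0->4,1->3] -> levels [5 7 7 2 7]
Step 2: flows [1->0,2->0,0->3,4->0,1->3] -> levels [7 5 6 4 6]
Step 3: flows [0->1,0->2,0->3,0->4,1->3] -> levels [3 5 7 6 7]
Tank 0 first reaches <=3 at step 3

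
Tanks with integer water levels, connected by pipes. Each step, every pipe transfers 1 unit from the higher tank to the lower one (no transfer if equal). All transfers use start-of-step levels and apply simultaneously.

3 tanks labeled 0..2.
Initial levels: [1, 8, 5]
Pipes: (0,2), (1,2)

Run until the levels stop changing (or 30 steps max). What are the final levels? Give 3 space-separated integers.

Answer: 5 5 4

Derivation:
Step 1: flows [2->0,1->2] -> levels [2 7 5]
Step 2: flows [2->0,1->2] -> levels [3 6 5]
Step 3: flows [2->0,1->2] -> levels [4 5 5]
Step 4: flows [2->0,1=2] -> levels [5 5 4]
Step 5: flows [0->2,1->2] -> levels [4 4 6]
Step 6: flows [2->0,2->1] -> levels [5 5 4]
  -> period-2 cycle: step 6 state = step 4 state; never stabilizes
  -> state at step 30: (30-4) mod 2 = 0, same as step 4 -> [5 5 4]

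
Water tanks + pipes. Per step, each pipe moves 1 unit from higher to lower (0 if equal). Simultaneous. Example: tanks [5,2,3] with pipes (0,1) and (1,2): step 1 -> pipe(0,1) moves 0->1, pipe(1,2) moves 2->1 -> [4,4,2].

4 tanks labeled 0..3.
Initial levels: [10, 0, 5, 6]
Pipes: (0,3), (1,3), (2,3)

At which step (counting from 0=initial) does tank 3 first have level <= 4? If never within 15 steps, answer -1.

Answer: 5

Derivation:
Step 1: flows [0->3,3->1,3->2] -> levels [9 1 6 5]
Step 2: flows [0->3,3->1,2->3] -> levels [8 2 5 6]
Step 3: flows [0->3,3->1,3->2] -> levels [7 3 6 5]
Step 4: flows [0->3,3->1,2->3] -> levels [6 4 5 6]
Step 5: flows [0=3,3->1,3->2] -> levels [6 5 6 4]
Tank 3 first reaches <=4 at step 5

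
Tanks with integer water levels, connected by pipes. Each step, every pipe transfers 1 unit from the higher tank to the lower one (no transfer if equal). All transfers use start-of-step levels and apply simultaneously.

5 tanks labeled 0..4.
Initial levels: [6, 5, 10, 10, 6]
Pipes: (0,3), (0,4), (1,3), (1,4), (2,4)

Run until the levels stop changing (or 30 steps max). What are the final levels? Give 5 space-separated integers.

Answer: 7 7 8 6 9

Derivation:
Step 1: flows [3->0,0=4,3->1,4->1,2->4] -> levels [7 7 9 8 6]
Step 2: flows [3->0,0->4,3->1,1->4,2->4] -> levels [7 7 8 6 9]
Step 3: flows [0->3,4->0,1->3,4->1,4->2] -> levels [7 7 9 8 6]
  -> period-2 cycle: step 3 state = step 1 state; never stabilizes
  -> state at step 30: (30-1) mod 2 = 1, same as step 2 -> [7 7 8 6 9]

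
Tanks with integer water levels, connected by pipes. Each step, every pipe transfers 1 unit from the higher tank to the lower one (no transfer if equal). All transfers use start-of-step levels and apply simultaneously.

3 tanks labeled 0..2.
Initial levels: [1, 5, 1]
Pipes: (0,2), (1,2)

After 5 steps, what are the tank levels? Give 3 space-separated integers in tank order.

Answer: 2 2 3

Derivation:
Step 1: flows [0=2,1->2] -> levels [1 4 2]
Step 2: flows [2->0,1->2] -> levels [2 3 2]
Step 3: flows [0=2,1->2] -> levels [2 2 3]
Step 4: flows [2->0,2->1] -> levels [3 3 1]
Step 5: flows [0->2,1->2] -> levels [2 2 3]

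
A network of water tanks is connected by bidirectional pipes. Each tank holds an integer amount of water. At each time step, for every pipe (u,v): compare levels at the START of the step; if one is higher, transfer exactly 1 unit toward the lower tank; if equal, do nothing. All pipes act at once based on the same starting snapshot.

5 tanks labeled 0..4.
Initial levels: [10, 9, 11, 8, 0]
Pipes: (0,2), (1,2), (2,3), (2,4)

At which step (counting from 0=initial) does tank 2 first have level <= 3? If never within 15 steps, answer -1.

Answer: -1

Derivation:
Step 1: flows [2->0,2->1,2->3,2->4] -> levels [11 10 7 9 1]
Step 2: flows [0->2,1->2,3->2,2->4] -> levels [10 9 9 8 2]
Step 3: flows [0->2,1=2,2->3,2->4] -> levels [9 9 8 9 3]
Step 4: flows [0->2,1->2,3->2,2->4] -> levels [8 8 10 8 4]
Step 5: flows [2->0,2->1,2->3,2->4] -> levels [9 9 6 9 5]
Step 6: flows [0->2,1->2,3->2,2->4] -> levels [8 8 8 8 6]
Step 7: flows [0=2,1=2,2=3,2->4] -> levels [8 8 7 8 7]
Step 8: flows [0->2,1->2,3->2,2=4] -> levels [7 7 10 7 7]
Step 9: flows [2->0,2->1,2->3,2->4] -> levels [8 8 6 8 8]
Step 10: flows [0->2,1->2,3->2,4->2] -> levels [7 7 10 7 7]
  -> period-2 cycle (repeats step 8); tank 2 never drops to <=3
Tank 2 never reaches <=3 within 15 steps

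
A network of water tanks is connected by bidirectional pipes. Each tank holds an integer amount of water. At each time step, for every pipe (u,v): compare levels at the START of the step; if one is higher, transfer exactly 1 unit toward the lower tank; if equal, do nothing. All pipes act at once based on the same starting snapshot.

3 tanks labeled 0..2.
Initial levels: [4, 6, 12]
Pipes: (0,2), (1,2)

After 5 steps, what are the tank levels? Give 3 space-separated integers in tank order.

Step 1: flows [2->0,2->1] -> levels [5 7 10]
Step 2: flows [2->0,2->1] -> levels [6 8 8]
Step 3: flows [2->0,1=2] -> levels [7 8 7]
Step 4: flows [0=2,1->2] -> levels [7 7 8]
Step 5: flows [2->0,2->1] -> levels [8 8 6]

Answer: 8 8 6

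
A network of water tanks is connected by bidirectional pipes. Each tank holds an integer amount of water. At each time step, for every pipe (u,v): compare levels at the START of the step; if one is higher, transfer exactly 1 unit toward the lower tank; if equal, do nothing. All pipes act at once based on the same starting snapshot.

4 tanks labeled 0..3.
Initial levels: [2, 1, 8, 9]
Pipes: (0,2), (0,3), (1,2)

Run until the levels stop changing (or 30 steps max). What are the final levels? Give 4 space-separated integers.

Answer: 4 4 6 6

Derivation:
Step 1: flows [2->0,3->0,2->1] -> levels [4 2 6 8]
Step 2: flows [2->0,3->0,2->1] -> levels [6 3 4 7]
Step 3: flows [0->2,3->0,2->1] -> levels [6 4 4 6]
Step 4: flows [0->2,0=3,1=2] -> levels [5 4 5 6]
Step 5: flows [0=2,3->0,2->1] -> levels [6 5 4 5]
Step 6: flows [0->2,0->3,1->2] -> levels [4 4 6 6]
Step 7: flows [2->0,3->0,2->1] -> levels [6 5 4 5]
  -> period-2 cycle: step 7 state = step 5 state; never stabilizes
  -> state at step 30: (30-5) mod 2 = 1, same as step 6 -> [4 4 6 6]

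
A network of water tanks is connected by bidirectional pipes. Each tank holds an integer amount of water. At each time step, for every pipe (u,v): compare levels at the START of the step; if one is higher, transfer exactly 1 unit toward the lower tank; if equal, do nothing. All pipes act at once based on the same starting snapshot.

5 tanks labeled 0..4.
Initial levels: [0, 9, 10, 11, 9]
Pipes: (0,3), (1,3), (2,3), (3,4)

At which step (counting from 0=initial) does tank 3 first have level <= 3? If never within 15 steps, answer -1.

Answer: -1

Derivation:
Step 1: flows [3->0,3->1,3->2,3->4] -> levels [1 10 11 7 10]
Step 2: flows [3->0,1->3,2->3,4->3] -> levels [2 9 10 9 9]
Step 3: flows [3->0,1=3,2->3,3=4] -> levels [3 9 9 9 9]
Step 4: flows [3->0,1=3,2=3,3=4] -> levels [4 9 9 8 9]
Step 5: flows [3->0,1->3,2->3,4->3] -> levels [5 8 8 10 8]
Step 6: flows [3->0,3->1,3->2,3->4] -> levels [6 9 9 6 9]
Step 7: flows [0=3,1->3,2->3,4->3] -> levels [6 8 8 9 8]
Step 8: flows [3->0,3->1,3->2,3->4] -> levels [7 9 9 5 9]
Step 9: flows [0->3,1->3,2->3,4->3] -> levels [6 8 8 9 8]
  -> period-2 cycle (repeats step 7); tank 3 never drops to <=3
Tank 3 never reaches <=3 within 15 steps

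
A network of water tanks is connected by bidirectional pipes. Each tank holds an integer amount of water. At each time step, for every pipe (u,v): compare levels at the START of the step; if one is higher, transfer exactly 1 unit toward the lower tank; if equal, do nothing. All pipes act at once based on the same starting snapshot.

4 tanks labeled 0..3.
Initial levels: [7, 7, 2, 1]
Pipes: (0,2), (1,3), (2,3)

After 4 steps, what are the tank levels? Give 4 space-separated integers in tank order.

Answer: 4 5 5 3

Derivation:
Step 1: flows [0->2,1->3,2->3] -> levels [6 6 2 3]
Step 2: flows [0->2,1->3,3->2] -> levels [5 5 4 3]
Step 3: flows [0->2,1->3,2->3] -> levels [4 4 4 5]
Step 4: flows [0=2,3->1,3->2] -> levels [4 5 5 3]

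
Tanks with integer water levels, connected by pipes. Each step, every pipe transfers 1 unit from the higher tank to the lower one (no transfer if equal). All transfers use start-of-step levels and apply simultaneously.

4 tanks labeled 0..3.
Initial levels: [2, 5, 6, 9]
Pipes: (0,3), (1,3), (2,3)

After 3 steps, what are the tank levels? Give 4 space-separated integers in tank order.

Answer: 5 6 6 5

Derivation:
Step 1: flows [3->0,3->1,3->2] -> levels [3 6 7 6]
Step 2: flows [3->0,1=3,2->3] -> levels [4 6 6 6]
Step 3: flows [3->0,1=3,2=3] -> levels [5 6 6 5]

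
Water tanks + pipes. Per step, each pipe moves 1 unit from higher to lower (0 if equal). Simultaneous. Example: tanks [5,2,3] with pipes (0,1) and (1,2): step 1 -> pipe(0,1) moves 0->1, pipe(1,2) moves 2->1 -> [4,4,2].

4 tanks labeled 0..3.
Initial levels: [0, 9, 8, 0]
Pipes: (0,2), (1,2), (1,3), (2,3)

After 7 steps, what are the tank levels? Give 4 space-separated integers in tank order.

Step 1: flows [2->0,1->2,1->3,2->3] -> levels [1 7 7 2]
Step 2: flows [2->0,1=2,1->3,2->3] -> levels [2 6 5 4]
Step 3: flows [2->0,1->2,1->3,2->3] -> levels [3 4 4 6]
Step 4: flows [2->0,1=2,3->1,3->2] -> levels [4 5 4 4]
Step 5: flows [0=2,1->2,1->3,2=3] -> levels [4 3 5 5]
Step 6: flows [2->0,2->1,3->1,2=3] -> levels [5 5 3 4]
Step 7: flows [0->2,1->2,1->3,3->2] -> levels [4 3 6 4]

Answer: 4 3 6 4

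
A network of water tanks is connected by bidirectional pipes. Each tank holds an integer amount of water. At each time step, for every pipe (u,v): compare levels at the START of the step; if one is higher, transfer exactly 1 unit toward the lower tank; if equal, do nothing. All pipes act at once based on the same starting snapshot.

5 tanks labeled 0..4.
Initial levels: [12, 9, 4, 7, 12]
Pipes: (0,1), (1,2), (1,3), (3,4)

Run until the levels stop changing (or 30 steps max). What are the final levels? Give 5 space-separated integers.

Step 1: flows [0->1,1->2,1->3,4->3] -> levels [11 8 5 9 11]
Step 2: flows [0->1,1->2,3->1,4->3] -> levels [10 9 6 9 10]
Step 3: flows [0->1,1->2,1=3,4->3] -> levels [9 9 7 10 9]
Step 4: flows [0=1,1->2,3->1,3->4] -> levels [9 9 8 8 10]
Step 5: flows [0=1,1->2,1->3,4->3] -> levels [9 7 9 10 9]
Step 6: flows [0->1,2->1,3->1,3->4] -> levels [8 10 8 8 10]
Step 7: flows [1->0,1->2,1->3,4->3] -> levels [9 7 9 10 9]
  -> period-2 cycle: step 7 state = step 5 state; never stabilizes
  -> state at step 30: (30-5) mod 2 = 1, same as step 6 -> [8 10 8 8 10]

Answer: 8 10 8 8 10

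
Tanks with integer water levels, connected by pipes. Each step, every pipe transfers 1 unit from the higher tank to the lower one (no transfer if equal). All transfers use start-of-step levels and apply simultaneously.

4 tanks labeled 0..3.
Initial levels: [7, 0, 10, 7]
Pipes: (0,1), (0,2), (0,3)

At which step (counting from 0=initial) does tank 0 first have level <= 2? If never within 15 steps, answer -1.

Answer: -1

Derivation:
Step 1: flows [0->1,2->0,0=3] -> levels [7 1 9 7]
Step 2: flows [0->1,2->0,0=3] -> levels [7 2 8 7]
Step 3: flows [0->1,2->0,0=3] -> levels [7 3 7 7]
Step 4: flows [0->1,0=2,0=3] -> levels [6 4 7 7]
Step 5: flows [0->1,2->0,3->0] -> levels [7 5 6 6]
Step 6: flows [0->1,0->2,0->3] -> levels [4 6 7 7]
Step 7: flows [1->0,2->0,3->0] -> levels [7 5 6 6]
  -> period-2 cycle (repeats step 5); tank 0 never drops to <=2
Tank 0 never reaches <=2 within 15 steps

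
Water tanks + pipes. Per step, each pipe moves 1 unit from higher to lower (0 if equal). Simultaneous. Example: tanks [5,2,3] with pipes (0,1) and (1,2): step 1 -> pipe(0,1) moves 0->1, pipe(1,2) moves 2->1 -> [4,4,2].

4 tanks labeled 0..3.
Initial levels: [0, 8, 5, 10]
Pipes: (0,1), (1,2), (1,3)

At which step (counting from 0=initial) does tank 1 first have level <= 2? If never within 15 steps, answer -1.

Answer: -1

Derivation:
Step 1: flows [1->0,1->2,3->1] -> levels [1 7 6 9]
Step 2: flows [1->0,1->2,3->1] -> levels [2 6 7 8]
Step 3: flows [1->0,2->1,3->1] -> levels [3 7 6 7]
Step 4: flows [1->0,1->2,1=3] -> levels [4 5 7 7]
Step 5: flows [1->0,2->1,3->1] -> levels [5 6 6 6]
Step 6: flows [1->0,1=2,1=3] -> levels [6 5 6 6]
Step 7: flows [0->1,2->1,3->1] -> levels [5 8 5 5]
Step 8: flows [1->0,1->2,1->3] -> levels [6 5 6 6]
  -> period-2 cycle (repeats step 6); tank 1 never drops to <=2
Tank 1 never reaches <=2 within 15 steps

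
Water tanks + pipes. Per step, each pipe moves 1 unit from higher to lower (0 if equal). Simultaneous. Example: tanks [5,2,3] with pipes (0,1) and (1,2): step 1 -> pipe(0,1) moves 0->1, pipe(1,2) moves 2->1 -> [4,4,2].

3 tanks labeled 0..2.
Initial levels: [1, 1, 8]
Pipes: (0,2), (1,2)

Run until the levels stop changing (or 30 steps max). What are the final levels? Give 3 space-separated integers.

Step 1: flows [2->0,2->1] -> levels [2 2 6]
Step 2: flows [2->0,2->1] -> levels [3 3 4]
Step 3: flows [2->0,2->1] -> levels [4 4 2]
Step 4: flows [0->2,1->2] -> levels [3 3 4]
  -> period-2 cycle: step 4 state = step 2 state; never stabilizes
  -> state at step 30: (30-2) mod 2 = 0, same as step 2 -> [3 3 4]

Answer: 3 3 4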